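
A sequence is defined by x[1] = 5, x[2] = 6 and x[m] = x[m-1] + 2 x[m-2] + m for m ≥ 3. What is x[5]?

78

x[3] = 6 + 2·5 + 3 = 19
x[4] = 19 + 2·6 + 4 = 35
x[5] = 35 + 2·19 + 5 = 78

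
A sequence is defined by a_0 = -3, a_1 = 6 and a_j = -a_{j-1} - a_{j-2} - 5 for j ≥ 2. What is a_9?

a_2 = -6 - (-3) - 5 = -8
a_3 = -(-8) - 6 - 5 = -3
a_4 = -(-3) - (-8) - 5 = 6
a_5 = -6 - (-3) - 5 = -8
a_6 = -(-8) - 6 - 5 = -3
a_7 = -(-3) - (-8) - 5 = 6
a_8 = -6 - (-3) - 5 = -8
a_9 = -(-8) - 6 - 5 = -3

-3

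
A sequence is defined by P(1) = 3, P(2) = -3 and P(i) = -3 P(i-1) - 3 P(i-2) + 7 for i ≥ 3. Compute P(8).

P(3) = -3(-3) - 3(3) + 7 = 7
P(4) = -3(7) - 3(-3) + 7 = -5
P(5) = -3(-5) - 3(7) + 7 = 1
P(6) = -3(1) - 3(-5) + 7 = 19
P(7) = -3(19) - 3(1) + 7 = -53
P(8) = -3(-53) - 3(19) + 7 = 109

109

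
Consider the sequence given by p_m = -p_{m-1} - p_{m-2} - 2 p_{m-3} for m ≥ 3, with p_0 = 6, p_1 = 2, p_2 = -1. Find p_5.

5

p_3 = -(-1) - 2 - 2·6 = -13
p_4 = -(-13) - (-1) - 2·2 = 10
p_5 = -10 - (-13) - 2·(-1) = 5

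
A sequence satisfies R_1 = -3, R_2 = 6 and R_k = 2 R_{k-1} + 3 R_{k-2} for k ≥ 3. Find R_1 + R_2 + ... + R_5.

R_3 = 2·6 + 3·(-3) = 3
R_4 = 2·3 + 3·6 = 24
R_5 = 2·24 + 3·3 = 57
Sum = (-3) + 6 + 3 + 24 + 57 = 87

87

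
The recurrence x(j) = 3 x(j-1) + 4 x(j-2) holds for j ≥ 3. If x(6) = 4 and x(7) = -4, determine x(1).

-4

Rearranging, x(j-2) = (x(j) - 3 x(j-1)) / 4.
x(5) = (-4 - 3·4) / 4 = -16/4 = -4
x(4) = (4 - 3·(-4)) / 4 = 16/4 = 4
x(3) = (-4 - 3·4) / 4 = -16/4 = -4
x(2) = (4 - 3·(-4)) / 4 = 16/4 = 4
x(1) = (-4 - 3·4) / 4 = -16/4 = -4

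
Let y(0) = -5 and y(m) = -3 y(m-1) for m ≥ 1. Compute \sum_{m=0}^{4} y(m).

y(1) = -3·(-5) = 15
y(2) = -3·15 = -45
y(3) = -3·(-45) = 135
y(4) = -3·135 = -405
Sum = (-5) + 15 + (-45) + 135 + (-405) = -305

-305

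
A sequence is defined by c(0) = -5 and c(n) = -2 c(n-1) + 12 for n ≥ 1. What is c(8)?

c(1) = -2·(-5) + 12 = 22
c(2) = -2·22 + 12 = -32
c(3) = -2·(-32) + 12 = 76
c(4) = -2·76 + 12 = -140
c(5) = -2·(-140) + 12 = 292
c(6) = -2·292 + 12 = -572
c(7) = -2·(-572) + 12 = 1156
c(8) = -2·1156 + 12 = -2300

-2300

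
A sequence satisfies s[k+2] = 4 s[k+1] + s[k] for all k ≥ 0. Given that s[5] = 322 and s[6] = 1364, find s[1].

Rearranging, s[k-2] = s[k] - 4 s[k-1].
s[4] = 1364 - 4·322 = 76
s[3] = 322 - 4·76 = 18
s[2] = 76 - 4·18 = 4
s[1] = 18 - 4·4 = 2

2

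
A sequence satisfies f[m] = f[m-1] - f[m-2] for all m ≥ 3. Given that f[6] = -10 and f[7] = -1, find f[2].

Rearranging, f[m-2] = -(f[m] - f[m-1]).
f[5] = -(-1 - (-10)) = -9
f[4] = -(-10 - (-9)) = 1
f[3] = -(-9 - 1) = 10
f[2] = -(1 - 10) = 9

9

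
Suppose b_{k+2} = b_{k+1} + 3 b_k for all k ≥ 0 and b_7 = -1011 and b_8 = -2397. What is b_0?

Rearranging, b_{k-2} = (b_k - b_{k-1}) / 3.
b_6 = (-2397 - (-1011)) / 3 = -1386/3 = -462
b_5 = (-1011 - (-462)) / 3 = -549/3 = -183
b_4 = (-462 - (-183)) / 3 = -279/3 = -93
b_3 = (-183 - (-93)) / 3 = -90/3 = -30
b_2 = (-93 - (-30)) / 3 = -63/3 = -21
b_1 = (-30 - (-21)) / 3 = -9/3 = -3
b_0 = (-21 - (-3)) / 3 = -18/3 = -6

-6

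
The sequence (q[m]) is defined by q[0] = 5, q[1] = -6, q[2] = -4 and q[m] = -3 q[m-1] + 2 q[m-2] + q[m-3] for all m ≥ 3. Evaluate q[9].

14064

q[3] = -3·(-4) + 2·(-6) + 5 = 5
q[4] = -3·5 + 2·(-4) + (-6) = -29
q[5] = -3·(-29) + 2·5 + (-4) = 93
q[6] = -3·93 + 2·(-29) + 5 = -332
q[7] = -3·(-332) + 2·93 + (-29) = 1153
q[8] = -3·1153 + 2·(-332) + 93 = -4030
q[9] = -3·(-4030) + 2·1153 + (-332) = 14064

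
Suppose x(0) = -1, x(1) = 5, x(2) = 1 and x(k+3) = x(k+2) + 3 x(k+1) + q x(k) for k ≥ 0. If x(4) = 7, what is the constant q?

-3

x(3) = 16 - q
x(4) = 19 + 4q
So 19 + 4q = 7, giving q = -3.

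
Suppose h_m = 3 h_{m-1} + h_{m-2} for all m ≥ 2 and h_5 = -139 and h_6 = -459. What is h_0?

9

Rearranging, h_{m-2} = h_m - 3 h_{m-1}.
h_4 = -459 - 3*(-139) = -42
h_3 = -139 - 3*(-42) = -13
h_2 = -42 - 3*(-13) = -3
h_1 = -13 - 3*(-3) = -4
h_0 = -3 - 3*(-4) = 9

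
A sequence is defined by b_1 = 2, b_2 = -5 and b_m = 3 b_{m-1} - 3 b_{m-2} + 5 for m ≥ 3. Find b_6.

b_3 = 3·(-5) - 3·2 + 5 = -16
b_4 = 3·(-16) - 3·(-5) + 5 = -28
b_5 = 3·(-28) - 3·(-16) + 5 = -31
b_6 = 3·(-31) - 3·(-28) + 5 = -4

-4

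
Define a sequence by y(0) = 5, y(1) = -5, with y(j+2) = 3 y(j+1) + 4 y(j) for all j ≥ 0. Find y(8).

5

y(2) = 3·(-5) + 4·5 = 5
y(3) = 3·5 + 4·(-5) = -5
y(4) = 3·(-5) + 4·5 = 5
y(5) = 3·5 + 4·(-5) = -5
y(6) = 3·(-5) + 4·5 = 5
y(7) = 3·5 + 4·(-5) = -5
y(8) = 3·(-5) + 4·5 = 5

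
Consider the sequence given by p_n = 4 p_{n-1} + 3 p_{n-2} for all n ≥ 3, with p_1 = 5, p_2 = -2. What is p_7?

p_3 = 4·(-2) + 3·5 = 7
p_4 = 4·7 + 3·(-2) = 22
p_5 = 4·22 + 3·7 = 109
p_6 = 4·109 + 3·22 = 502
p_7 = 4·502 + 3·109 = 2335

2335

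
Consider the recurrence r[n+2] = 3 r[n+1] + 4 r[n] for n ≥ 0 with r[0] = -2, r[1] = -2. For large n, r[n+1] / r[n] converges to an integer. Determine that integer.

The characteristic equation is r^2 - 3r - 4 = 0, which factors as (r - 4)(r + 1) = 0.
So the roots are 4 and -1. Since |4| > |-1| and the coefficient of 4^n is non-zero, the ratio tends to 4.

4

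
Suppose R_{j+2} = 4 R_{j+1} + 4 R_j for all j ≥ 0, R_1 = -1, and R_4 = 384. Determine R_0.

Let R_0 = w.
R_2 = -4 + 4w
R_3 = -20 + 16w
R_4 = -96 + 80w
So -96 + 80w = 384, giving w = 6.

6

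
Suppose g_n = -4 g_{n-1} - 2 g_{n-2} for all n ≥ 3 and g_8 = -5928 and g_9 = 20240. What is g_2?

Rearranging, g_{n-2} = (g_n + 4 g_{n-1}) / -2.
g_7 = (20240 + 4(-5928)) / -2 = -3472/-2 = 1736
g_6 = (-5928 + 4(1736)) / -2 = 1016/-2 = -508
g_5 = (1736 + 4(-508)) / -2 = -296/-2 = 148
g_4 = (-508 + 4(148)) / -2 = 84/-2 = -42
g_3 = (148 + 4(-42)) / -2 = -20/-2 = 10
g_2 = (-42 + 4(10)) / -2 = -2/-2 = 1

1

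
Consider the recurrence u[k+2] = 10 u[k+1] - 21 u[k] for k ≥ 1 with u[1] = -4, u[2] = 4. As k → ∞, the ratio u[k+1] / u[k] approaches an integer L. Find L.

The characteristic equation is r^2 - 10r + 21 = 0, which factors as (r - 7)(r - 3) = 0.
So the roots are 7 and 3. Since |7| > |3| and the coefficient of 7^k is non-zero, the ratio tends to 7.

7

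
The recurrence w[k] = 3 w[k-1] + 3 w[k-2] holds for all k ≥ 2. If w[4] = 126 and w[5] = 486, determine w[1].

Rearranging, w[k-2] = (w[k] - 3 w[k-1]) / 3.
w[3] = (486 - 3·126) / 3 = 108/3 = 36
w[2] = (126 - 3·36) / 3 = 18/3 = 6
w[1] = (36 - 3·6) / 3 = 18/3 = 6

6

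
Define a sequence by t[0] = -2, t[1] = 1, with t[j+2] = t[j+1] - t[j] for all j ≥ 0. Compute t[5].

t[2] = 1 - (-2) = 3
t[3] = 3 - 1 = 2
t[4] = 2 - 3 = -1
t[5] = (-1) - 2 = -3

-3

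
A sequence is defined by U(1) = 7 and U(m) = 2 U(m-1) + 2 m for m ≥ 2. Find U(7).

U(2) = 2(7) + 4 = 18
U(3) = 2(18) + 6 = 42
U(4) = 2(42) + 8 = 92
U(5) = 2(92) + 10 = 194
U(6) = 2(194) + 12 = 400
U(7) = 2(400) + 14 = 814

814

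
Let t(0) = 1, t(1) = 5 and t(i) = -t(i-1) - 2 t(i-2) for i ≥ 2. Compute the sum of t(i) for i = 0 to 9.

t(2) = -5 - 2*1 = -7
t(3) = -(-7) - 2*5 = -3
t(4) = -(-3) - 2*(-7) = 17
t(5) = -17 - 2*(-3) = -11
t(6) = -(-11) - 2*17 = -23
t(7) = -(-23) - 2*(-11) = 45
t(8) = -45 - 2*(-23) = 1
t(9) = -1 - 2*45 = -91
Sum = 1 + 5 + (-7) + (-3) + 17 + (-11) + (-23) + 45 + 1 + (-91) = -66

-66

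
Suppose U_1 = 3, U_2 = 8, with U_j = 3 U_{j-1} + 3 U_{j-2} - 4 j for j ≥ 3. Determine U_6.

957

U_3 = 3*8 + 3*3 - 12 = 21
U_4 = 3*21 + 3*8 - 16 = 71
U_5 = 3*71 + 3*21 - 20 = 256
U_6 = 3*256 + 3*71 - 24 = 957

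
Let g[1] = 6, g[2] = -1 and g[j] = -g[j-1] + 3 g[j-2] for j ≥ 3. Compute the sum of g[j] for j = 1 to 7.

318

g[3] = -(-1) + 3*6 = 19
g[4] = -19 + 3*(-1) = -22
g[5] = -(-22) + 3*19 = 79
g[6] = -79 + 3*(-22) = -145
g[7] = -(-145) + 3*79 = 382
Sum = 6 + (-1) + 19 + (-22) + 79 + (-145) + 382 = 318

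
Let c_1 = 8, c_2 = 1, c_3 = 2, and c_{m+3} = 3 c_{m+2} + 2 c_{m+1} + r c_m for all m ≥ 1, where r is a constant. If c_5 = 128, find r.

4

c_4 = 8 + 8r
c_5 = 28 + 25r
So 28 + 25r = 128, giving r = 4.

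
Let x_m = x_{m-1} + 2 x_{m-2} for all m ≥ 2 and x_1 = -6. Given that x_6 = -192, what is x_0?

-3

Let x_0 = z.
x_2 = -6 + 2z
x_3 = -18 + 2z
x_4 = -30 + 6z
x_5 = -66 + 10z
x_6 = -126 + 22z
So -126 + 22z = -192, giving z = -3.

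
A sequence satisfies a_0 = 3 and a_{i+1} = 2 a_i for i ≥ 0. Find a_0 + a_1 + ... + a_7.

765

a_1 = 2*3 = 6
a_2 = 2*6 = 12
a_3 = 2*12 = 24
a_4 = 2*24 = 48
a_5 = 2*48 = 96
a_6 = 2*96 = 192
a_7 = 2*192 = 384
Sum = 3 + 6 + 12 + 24 + 48 + 96 + 192 + 384 = 765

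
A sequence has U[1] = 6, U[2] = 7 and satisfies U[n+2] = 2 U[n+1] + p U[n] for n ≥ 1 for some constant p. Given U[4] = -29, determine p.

U[3] = 14 + 6p
U[4] = 28 + 19p
So 28 + 19p = -29, giving p = -3.

-3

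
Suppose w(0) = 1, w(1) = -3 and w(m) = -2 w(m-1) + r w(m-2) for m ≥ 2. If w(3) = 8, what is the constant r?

w(2) = 6 + r
w(3) = -12 - 5r
So -12 - 5r = 8, giving r = -4.

-4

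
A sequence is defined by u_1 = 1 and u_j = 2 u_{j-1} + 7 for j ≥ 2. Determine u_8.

1017

u_2 = 2·1 + 7 = 9
u_3 = 2·9 + 7 = 25
u_4 = 2·25 + 7 = 57
u_5 = 2·57 + 7 = 121
u_6 = 2·121 + 7 = 249
u_7 = 2·249 + 7 = 505
u_8 = 2·505 + 7 = 1017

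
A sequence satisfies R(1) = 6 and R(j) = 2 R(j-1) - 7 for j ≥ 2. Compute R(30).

-536870905

The fixed point is -7/(1 - 2) = 7, so R(j) - 7 = 2(R(j-1) - 7).
Hence R(j) = -1·2^{j-1} + 7.
R(30) = -1·2^{29} + 7 = -1·536870912 + 7 = -536870905.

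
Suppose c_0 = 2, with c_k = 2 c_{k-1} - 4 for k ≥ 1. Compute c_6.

-124

c_1 = 2(2) - 4 = 0
c_2 = 2(0) - 4 = -4
c_3 = 2(-4) - 4 = -12
c_4 = 2(-12) - 4 = -28
c_5 = 2(-28) - 4 = -60
c_6 = 2(-60) - 4 = -124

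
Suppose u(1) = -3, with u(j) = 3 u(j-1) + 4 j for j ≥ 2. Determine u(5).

149

u(2) = 3(-3) + 8 = -1
u(3) = 3(-1) + 12 = 9
u(4) = 3(9) + 16 = 43
u(5) = 3(43) + 20 = 149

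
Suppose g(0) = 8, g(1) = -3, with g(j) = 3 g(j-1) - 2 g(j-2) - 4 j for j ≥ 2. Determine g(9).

g(2) = 3(-3) - 2(8) - 8 = -33
g(3) = 3(-33) - 2(-3) - 12 = -105
g(4) = 3(-105) - 2(-33) - 16 = -265
g(5) = 3(-265) - 2(-105) - 20 = -605
g(6) = 3(-605) - 2(-265) - 24 = -1309
g(7) = 3(-1309) - 2(-605) - 28 = -2745
g(8) = 3(-2745) - 2(-1309) - 32 = -5649
g(9) = 3(-5649) - 2(-2745) - 36 = -11493

-11493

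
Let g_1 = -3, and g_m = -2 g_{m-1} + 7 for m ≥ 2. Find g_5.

g_2 = -2*(-3) + 7 = 13
g_3 = -2*13 + 7 = -19
g_4 = -2*(-19) + 7 = 45
g_5 = -2*45 + 7 = -83

-83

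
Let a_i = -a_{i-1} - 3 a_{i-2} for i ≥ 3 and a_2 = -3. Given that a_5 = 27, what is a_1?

Let a_1 = y.
a_3 = 3 - 3y
a_4 = 6 + 3y
a_5 = -15 + 6y
So -15 + 6y = 27, giving y = 7.

7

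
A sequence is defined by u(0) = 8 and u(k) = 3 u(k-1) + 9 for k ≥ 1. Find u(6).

9108

u(1) = 3*8 + 9 = 33
u(2) = 3*33 + 9 = 108
u(3) = 3*108 + 9 = 333
u(4) = 3*333 + 9 = 1008
u(5) = 3*1008 + 9 = 3033
u(6) = 3*3033 + 9 = 9108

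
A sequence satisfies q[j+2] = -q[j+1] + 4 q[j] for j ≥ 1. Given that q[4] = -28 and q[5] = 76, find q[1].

2

Rearranging, q[j-2] = (q[j] + q[j-1]) / 4.
q[3] = (76 + (-28)) / 4 = 48/4 = 12
q[2] = (-28 + 12) / 4 = -16/4 = -4
q[1] = (12 + (-4)) / 4 = 8/4 = 2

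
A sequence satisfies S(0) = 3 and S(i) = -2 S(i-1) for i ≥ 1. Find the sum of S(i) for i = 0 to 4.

33

S(1) = -2·3 = -6
S(2) = -2·(-6) = 12
S(3) = -2·12 = -24
S(4) = -2·(-24) = 48
Sum = 3 + (-6) + 12 + (-24) + 48 = 33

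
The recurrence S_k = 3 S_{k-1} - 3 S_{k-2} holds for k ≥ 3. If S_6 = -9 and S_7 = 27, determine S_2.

-4

Rearranging, S_{k-2} = (S_k - 3 S_{k-1}) / -3.
S_5 = (27 - 3(-9)) / -3 = 54/-3 = -18
S_4 = (-9 - 3(-18)) / -3 = 45/-3 = -15
S_3 = (-18 - 3(-15)) / -3 = 27/-3 = -9
S_2 = (-15 - 3(-9)) / -3 = 12/-3 = -4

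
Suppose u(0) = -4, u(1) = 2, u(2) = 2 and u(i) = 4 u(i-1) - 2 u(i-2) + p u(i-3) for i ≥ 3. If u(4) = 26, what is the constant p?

u(3) = 4 - 4p
u(4) = 12 - 14p
So 12 - 14p = 26, giving p = -1.

-1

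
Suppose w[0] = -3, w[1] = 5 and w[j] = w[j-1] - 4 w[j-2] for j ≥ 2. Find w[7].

w[2] = 5 - 4·(-3) = 17
w[3] = 17 - 4·5 = -3
w[4] = (-3) - 4·17 = -71
w[5] = (-71) - 4·(-3) = -59
w[6] = (-59) - 4·(-71) = 225
w[7] = 225 - 4·(-59) = 461

461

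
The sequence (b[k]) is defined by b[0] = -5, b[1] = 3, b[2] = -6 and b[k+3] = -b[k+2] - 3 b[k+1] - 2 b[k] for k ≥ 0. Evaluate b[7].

b[3] = -(-6) - 3·3 - 2·(-5) = 7
b[4] = -7 - 3·(-6) - 2·3 = 5
b[5] = -5 - 3·7 - 2·(-6) = -14
b[6] = -(-14) - 3·5 - 2·7 = -15
b[7] = -(-15) - 3·(-14) - 2·5 = 47

47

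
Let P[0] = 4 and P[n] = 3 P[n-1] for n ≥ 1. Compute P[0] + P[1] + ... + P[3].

160

P[1] = 3*4 = 12
P[2] = 3*12 = 36
P[3] = 3*36 = 108
Sum = 4 + 12 + 36 + 108 = 160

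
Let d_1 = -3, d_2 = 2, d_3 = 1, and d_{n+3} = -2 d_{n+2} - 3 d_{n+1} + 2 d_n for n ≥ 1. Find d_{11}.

2225

d_4 = -2·1 - 3·2 + 2·(-3) = -14
d_5 = -2·(-14) - 3·1 + 2·2 = 29
d_6 = -2·29 - 3·(-14) + 2·1 = -14
d_7 = -2·(-14) - 3·29 + 2·(-14) = -87
d_8 = -2·(-87) - 3·(-14) + 2·29 = 274
d_9 = -2·274 - 3·(-87) + 2·(-14) = -315
d_{10} = -2·(-315) - 3·274 + 2·(-87) = -366
d_{11} = -2·(-366) - 3·(-315) + 2·274 = 2225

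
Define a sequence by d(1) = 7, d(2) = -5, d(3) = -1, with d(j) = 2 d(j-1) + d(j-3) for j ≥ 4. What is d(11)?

d(4) = 2(-1) + 7 = 5
d(5) = 2(5) + (-5) = 5
d(6) = 2(5) + (-1) = 9
d(7) = 2(9) + 5 = 23
d(8) = 2(23) + 5 = 51
d(9) = 2(51) + 9 = 111
d(10) = 2(111) + 23 = 245
d(11) = 2(245) + 51 = 541

541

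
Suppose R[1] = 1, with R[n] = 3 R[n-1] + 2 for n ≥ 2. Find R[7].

R[2] = 3*1 + 2 = 5
R[3] = 3*5 + 2 = 17
R[4] = 3*17 + 2 = 53
R[5] = 3*53 + 2 = 161
R[6] = 3*161 + 2 = 485
R[7] = 3*485 + 2 = 1457

1457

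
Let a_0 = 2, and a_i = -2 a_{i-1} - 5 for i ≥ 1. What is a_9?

-1879

a_1 = -2(2) - 5 = -9
a_2 = -2(-9) - 5 = 13
a_3 = -2(13) - 5 = -31
a_4 = -2(-31) - 5 = 57
a_5 = -2(57) - 5 = -119
a_6 = -2(-119) - 5 = 233
a_7 = -2(233) - 5 = -471
a_8 = -2(-471) - 5 = 937
a_9 = -2(937) - 5 = -1879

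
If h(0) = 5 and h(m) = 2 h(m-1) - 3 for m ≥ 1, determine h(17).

The fixed point is -3/(1 - 2) = 3, so h(m) - 3 = 2(h(m-1) - 3).
Hence h(m) = 2·2^m + 3.
h(17) = 2·2^{17} + 3 = 2·131072 + 3 = 262147.

262147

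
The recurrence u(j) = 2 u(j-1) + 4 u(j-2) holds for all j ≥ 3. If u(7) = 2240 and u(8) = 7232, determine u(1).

Rearranging, u(j-2) = (u(j) - 2 u(j-1)) / 4.
u(6) = (7232 - 2*2240) / 4 = 2752/4 = 688
u(5) = (2240 - 2*688) / 4 = 864/4 = 216
u(4) = (688 - 2*216) / 4 = 256/4 = 64
u(3) = (216 - 2*64) / 4 = 88/4 = 22
u(2) = (64 - 2*22) / 4 = 20/4 = 5
u(1) = (22 - 2*5) / 4 = 12/4 = 3

3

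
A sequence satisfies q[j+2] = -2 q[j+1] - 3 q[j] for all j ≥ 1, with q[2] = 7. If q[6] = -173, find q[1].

Let q[1] = v.
q[3] = -14 - 3v
q[4] = 7 + 6v
q[5] = 28 - 3v
q[6] = -77 - 12v
So -77 - 12v = -173, giving v = 8.

8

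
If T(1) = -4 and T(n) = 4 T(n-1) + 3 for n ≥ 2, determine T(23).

The fixed point is 3/(1 - 4) = -1, so T(n) + 1 = 4(T(n-1) + 1).
Hence T(n) = -3·4^{n-1} - 1.
T(23) = -3·4^{22} - 1 = -3·17592186044416 - 1 = -52776558133249.

-52776558133249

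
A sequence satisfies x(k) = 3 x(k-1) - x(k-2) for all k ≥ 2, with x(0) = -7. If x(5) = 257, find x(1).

Let x(1) = y.
x(2) = 7 + 3y
x(3) = 21 + 8y
x(4) = 56 + 21y
x(5) = 147 + 55y
So 147 + 55y = 257, giving y = 2.

2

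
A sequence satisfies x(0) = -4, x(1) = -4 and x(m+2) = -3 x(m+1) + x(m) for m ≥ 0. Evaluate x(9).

x(2) = -3·(-4) + (-4) = 8
x(3) = -3·8 + (-4) = -28
x(4) = -3·(-28) + 8 = 92
x(5) = -3·92 + (-28) = -304
x(6) = -3·(-304) + 92 = 1004
x(7) = -3·1004 + (-304) = -3316
x(8) = -3·(-3316) + 1004 = 10952
x(9) = -3·10952 + (-3316) = -36172

-36172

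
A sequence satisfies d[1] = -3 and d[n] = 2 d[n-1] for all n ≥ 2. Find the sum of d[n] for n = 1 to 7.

d[2] = 2(-3) = -6
d[3] = 2(-6) = -12
d[4] = 2(-12) = -24
d[5] = 2(-24) = -48
d[6] = 2(-48) = -96
d[7] = 2(-96) = -192
Sum = (-3) + (-6) + (-12) + (-24) + (-48) + (-96) + (-192) = -381

-381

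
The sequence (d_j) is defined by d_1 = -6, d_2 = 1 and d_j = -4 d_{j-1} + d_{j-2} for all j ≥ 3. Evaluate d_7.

d_3 = -4(1) + (-6) = -10
d_4 = -4(-10) + 1 = 41
d_5 = -4(41) + (-10) = -174
d_6 = -4(-174) + 41 = 737
d_7 = -4(737) + (-174) = -3122

-3122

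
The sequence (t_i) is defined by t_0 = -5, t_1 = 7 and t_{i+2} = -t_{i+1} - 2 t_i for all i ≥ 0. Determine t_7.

-1

t_2 = -7 - 2*(-5) = 3
t_3 = -3 - 2*7 = -17
t_4 = -(-17) - 2*3 = 11
t_5 = -11 - 2*(-17) = 23
t_6 = -23 - 2*11 = -45
t_7 = -(-45) - 2*23 = -1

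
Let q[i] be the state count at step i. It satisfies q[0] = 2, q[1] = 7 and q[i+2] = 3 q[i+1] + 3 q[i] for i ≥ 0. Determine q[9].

303102

q[2] = 3*7 + 3*2 = 27
q[3] = 3*27 + 3*7 = 102
q[4] = 3*102 + 3*27 = 387
q[5] = 3*387 + 3*102 = 1467
q[6] = 3*1467 + 3*387 = 5562
q[7] = 3*5562 + 3*1467 = 21087
q[8] = 3*21087 + 3*5562 = 79947
q[9] = 3*79947 + 3*21087 = 303102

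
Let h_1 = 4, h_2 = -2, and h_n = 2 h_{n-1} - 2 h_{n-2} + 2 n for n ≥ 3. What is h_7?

82

h_3 = 2(-2) - 2(4) + 6 = -6
h_4 = 2(-6) - 2(-2) + 8 = 0
h_5 = 2(0) - 2(-6) + 10 = 22
h_6 = 2(22) - 2(0) + 12 = 56
h_7 = 2(56) - 2(22) + 14 = 82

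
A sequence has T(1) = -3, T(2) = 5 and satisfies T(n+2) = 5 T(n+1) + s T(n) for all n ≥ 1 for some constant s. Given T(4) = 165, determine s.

T(3) = 25 - 3s
T(4) = 125 - 10s
So 125 - 10s = 165, giving s = -4.

-4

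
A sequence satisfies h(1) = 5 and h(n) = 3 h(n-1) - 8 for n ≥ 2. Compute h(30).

The fixed point is -8/(1 - 3) = 4, so h(n) - 4 = 3(h(n-1) - 4).
Hence h(n) = 1·3^{n-1} + 4.
h(30) = 1·3^{29} + 4 = 1·68630377364883 + 4 = 68630377364887.

68630377364887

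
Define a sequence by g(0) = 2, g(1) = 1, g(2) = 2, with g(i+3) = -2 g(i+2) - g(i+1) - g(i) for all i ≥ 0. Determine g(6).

30

g(3) = -2*2 - 1 - 2 = -7
g(4) = -2*(-7) - 2 - 1 = 11
g(5) = -2*11 - (-7) - 2 = -17
g(6) = -2*(-17) - 11 - (-7) = 30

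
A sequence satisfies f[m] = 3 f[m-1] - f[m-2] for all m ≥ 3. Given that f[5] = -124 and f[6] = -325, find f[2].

-4

Rearranging, f[m-2] = -(f[m] - 3 f[m-1]).
f[4] = -(-325 - 3*(-124)) = -47
f[3] = -(-124 - 3*(-47)) = -17
f[2] = -(-47 - 3*(-17)) = -4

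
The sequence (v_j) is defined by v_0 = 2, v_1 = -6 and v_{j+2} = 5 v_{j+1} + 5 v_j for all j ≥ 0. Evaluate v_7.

-150750

v_2 = 5·(-6) + 5·2 = -20
v_3 = 5·(-20) + 5·(-6) = -130
v_4 = 5·(-130) + 5·(-20) = -750
v_5 = 5·(-750) + 5·(-130) = -4400
v_6 = 5·(-4400) + 5·(-750) = -25750
v_7 = 5·(-25750) + 5·(-4400) = -150750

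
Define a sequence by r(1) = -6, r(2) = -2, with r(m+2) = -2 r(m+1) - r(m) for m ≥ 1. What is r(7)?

r(3) = -2·(-2) - (-6) = 10
r(4) = -2·10 - (-2) = -18
r(5) = -2·(-18) - 10 = 26
r(6) = -2·26 - (-18) = -34
r(7) = -2·(-34) - 26 = 42

42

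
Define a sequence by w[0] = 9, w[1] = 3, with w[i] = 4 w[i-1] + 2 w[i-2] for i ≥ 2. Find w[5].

w[2] = 4*3 + 2*9 = 30
w[3] = 4*30 + 2*3 = 126
w[4] = 4*126 + 2*30 = 564
w[5] = 4*564 + 2*126 = 2508

2508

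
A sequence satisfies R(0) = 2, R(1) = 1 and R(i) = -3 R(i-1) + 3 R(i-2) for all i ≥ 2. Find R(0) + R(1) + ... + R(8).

R(2) = -3·1 + 3·2 = 3
R(3) = -3·3 + 3·1 = -6
R(4) = -3·(-6) + 3·3 = 27
R(5) = -3·27 + 3·(-6) = -99
R(6) = -3·(-99) + 3·27 = 378
R(7) = -3·378 + 3·(-99) = -1431
R(8) = -3·(-1431) + 3·378 = 5427
Sum = 2 + 1 + 3 + (-6) + 27 + (-99) + 378 + (-1431) + 5427 = 4302

4302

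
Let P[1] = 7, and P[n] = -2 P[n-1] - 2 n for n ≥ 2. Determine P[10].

P[2] = -2*7 - 4 = -18
P[3] = -2*(-18) - 6 = 30
P[4] = -2*30 - 8 = -68
P[5] = -2*(-68) - 10 = 126
P[6] = -2*126 - 12 = -264
P[7] = -2*(-264) - 14 = 514
P[8] = -2*514 - 16 = -1044
P[9] = -2*(-1044) - 18 = 2070
P[10] = -2*2070 - 20 = -4160

-4160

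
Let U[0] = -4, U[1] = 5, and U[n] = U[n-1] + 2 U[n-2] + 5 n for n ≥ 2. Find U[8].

U[2] = 5 + 2*(-4) + 10 = 7
U[3] = 7 + 2*5 + 15 = 32
U[4] = 32 + 2*7 + 20 = 66
U[5] = 66 + 2*32 + 25 = 155
U[6] = 155 + 2*66 + 30 = 317
U[7] = 317 + 2*155 + 35 = 662
U[8] = 662 + 2*317 + 40 = 1336

1336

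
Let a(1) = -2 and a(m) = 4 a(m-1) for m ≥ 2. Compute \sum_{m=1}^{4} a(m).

-170

a(2) = 4*(-2) = -8
a(3) = 4*(-8) = -32
a(4) = 4*(-32) = -128
Sum = (-2) + (-8) + (-32) + (-128) = -170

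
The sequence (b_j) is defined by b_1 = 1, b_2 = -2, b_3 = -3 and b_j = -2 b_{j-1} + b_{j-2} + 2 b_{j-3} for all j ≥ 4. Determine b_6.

38

b_4 = -2(-3) + (-2) + 2(1) = 6
b_5 = -2(6) + (-3) + 2(-2) = -19
b_6 = -2(-19) + 6 + 2(-3) = 38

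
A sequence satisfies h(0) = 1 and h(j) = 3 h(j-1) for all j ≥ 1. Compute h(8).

6561

h(1) = 3(1) = 3
h(2) = 3(3) = 9
h(3) = 3(9) = 27
h(4) = 3(27) = 81
h(5) = 3(81) = 243
h(6) = 3(243) = 729
h(7) = 3(729) = 2187
h(8) = 3(2187) = 6561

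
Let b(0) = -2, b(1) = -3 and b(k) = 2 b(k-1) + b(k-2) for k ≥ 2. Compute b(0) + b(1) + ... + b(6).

-457

b(2) = 2·(-3) + (-2) = -8
b(3) = 2·(-8) + (-3) = -19
b(4) = 2·(-19) + (-8) = -46
b(5) = 2·(-46) + (-19) = -111
b(6) = 2·(-111) + (-46) = -268
Sum = (-2) + (-3) + (-8) + (-19) + (-46) + (-111) + (-268) = -457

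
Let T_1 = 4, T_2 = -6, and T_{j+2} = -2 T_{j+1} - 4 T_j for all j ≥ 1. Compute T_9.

T_3 = -2*(-6) - 4*4 = -4
T_4 = -2*(-4) - 4*(-6) = 32
T_5 = -2*32 - 4*(-4) = -48
T_6 = -2*(-48) - 4*32 = -32
T_7 = -2*(-32) - 4*(-48) = 256
T_8 = -2*256 - 4*(-32) = -384
T_9 = -2*(-384) - 4*256 = -256

-256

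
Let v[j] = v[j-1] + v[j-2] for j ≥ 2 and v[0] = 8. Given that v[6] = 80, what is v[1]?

Let v[1] = z.
v[2] = 8 + z
v[3] = 8 + 2z
v[4] = 16 + 3z
v[5] = 24 + 5z
v[6] = 40 + 8z
So 40 + 8z = 80, giving z = 5.

5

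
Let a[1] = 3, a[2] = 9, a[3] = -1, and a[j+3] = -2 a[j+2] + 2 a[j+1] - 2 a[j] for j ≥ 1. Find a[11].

-27328

a[4] = -2·(-1) + 2·9 - 2·3 = 14
a[5] = -2·14 + 2·(-1) - 2·9 = -48
a[6] = -2·(-48) + 2·14 - 2·(-1) = 126
a[7] = -2·126 + 2·(-48) - 2·14 = -376
a[8] = -2·(-376) + 2·126 - 2·(-48) = 1100
a[9] = -2·1100 + 2·(-376) - 2·126 = -3204
a[10] = -2·(-3204) + 2·1100 - 2·(-376) = 9360
a[11] = -2·9360 + 2·(-3204) - 2·1100 = -27328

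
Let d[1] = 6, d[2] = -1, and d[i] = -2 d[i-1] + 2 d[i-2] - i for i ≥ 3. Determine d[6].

-208

d[3] = -2·(-1) + 2·6 - 3 = 11
d[4] = -2·11 + 2·(-1) - 4 = -28
d[5] = -2·(-28) + 2·11 - 5 = 73
d[6] = -2·73 + 2·(-28) - 6 = -208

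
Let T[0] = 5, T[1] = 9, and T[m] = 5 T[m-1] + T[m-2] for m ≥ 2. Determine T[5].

T[2] = 5*9 + 5 = 50
T[3] = 5*50 + 9 = 259
T[4] = 5*259 + 50 = 1345
T[5] = 5*1345 + 259 = 6984

6984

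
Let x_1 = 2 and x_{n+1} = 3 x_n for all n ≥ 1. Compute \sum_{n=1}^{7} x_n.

2186

x_2 = 3(2) = 6
x_3 = 3(6) = 18
x_4 = 3(18) = 54
x_5 = 3(54) = 162
x_6 = 3(162) = 486
x_7 = 3(486) = 1458
Sum = 2 + 6 + 18 + 54 + 162 + 486 + 1458 = 2186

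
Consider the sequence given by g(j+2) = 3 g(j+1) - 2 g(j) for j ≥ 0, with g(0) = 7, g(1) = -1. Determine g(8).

g(2) = 3(-1) - 2(7) = -17
g(3) = 3(-17) - 2(-1) = -49
g(4) = 3(-49) - 2(-17) = -113
g(5) = 3(-113) - 2(-49) = -241
g(6) = 3(-241) - 2(-113) = -497
g(7) = 3(-497) - 2(-241) = -1009
g(8) = 3(-1009) - 2(-497) = -2033

-2033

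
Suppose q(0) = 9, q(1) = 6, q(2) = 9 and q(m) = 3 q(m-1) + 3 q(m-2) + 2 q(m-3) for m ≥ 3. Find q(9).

q(3) = 3*9 + 3*6 + 2*9 = 63
q(4) = 3*63 + 3*9 + 2*6 = 228
q(5) = 3*228 + 3*63 + 2*9 = 891
q(6) = 3*891 + 3*228 + 2*63 = 3483
q(7) = 3*3483 + 3*891 + 2*228 = 13578
q(8) = 3*13578 + 3*3483 + 2*891 = 52965
q(9) = 3*52965 + 3*13578 + 2*3483 = 206595

206595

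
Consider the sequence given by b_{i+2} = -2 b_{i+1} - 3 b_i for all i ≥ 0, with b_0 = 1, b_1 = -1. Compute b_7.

b_2 = -2(-1) - 3(1) = -1
b_3 = -2(-1) - 3(-1) = 5
b_4 = -2(5) - 3(-1) = -7
b_5 = -2(-7) - 3(5) = -1
b_6 = -2(-1) - 3(-7) = 23
b_7 = -2(23) - 3(-1) = -43

-43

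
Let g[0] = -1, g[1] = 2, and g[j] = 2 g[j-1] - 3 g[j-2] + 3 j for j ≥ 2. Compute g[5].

g[2] = 2*2 - 3*(-1) + 6 = 13
g[3] = 2*13 - 3*2 + 9 = 29
g[4] = 2*29 - 3*13 + 12 = 31
g[5] = 2*31 - 3*29 + 15 = -10

-10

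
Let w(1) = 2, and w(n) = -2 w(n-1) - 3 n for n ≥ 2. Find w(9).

929

w(2) = -2(2) - 6 = -10
w(3) = -2(-10) - 9 = 11
w(4) = -2(11) - 12 = -34
w(5) = -2(-34) - 15 = 53
w(6) = -2(53) - 18 = -124
w(7) = -2(-124) - 21 = 227
w(8) = -2(227) - 24 = -478
w(9) = -2(-478) - 27 = 929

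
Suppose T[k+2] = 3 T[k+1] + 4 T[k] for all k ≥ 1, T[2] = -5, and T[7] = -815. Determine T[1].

Let T[1] = w.
T[3] = -15 + 4w
T[4] = -65 + 12w
T[5] = -255 + 52w
T[6] = -1025 + 204w
T[7] = -4095 + 820w
So -4095 + 820w = -815, giving w = 4.

4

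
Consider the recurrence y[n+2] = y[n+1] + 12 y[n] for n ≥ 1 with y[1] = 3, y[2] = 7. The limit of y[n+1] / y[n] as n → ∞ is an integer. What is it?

The characteristic equation is r^2 - r - 12 = 0, which factors as (r - 4)(r + 3) = 0.
So the roots are 4 and -3. Since |4| > |-3| and the coefficient of 4^n is non-zero, the ratio tends to 4.

4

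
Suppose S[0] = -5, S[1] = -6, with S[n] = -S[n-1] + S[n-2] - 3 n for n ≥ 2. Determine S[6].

S[2] = -(-6) + (-5) - 6 = -5
S[3] = -(-5) + (-6) - 9 = -10
S[4] = -(-10) + (-5) - 12 = -7
S[5] = -(-7) + (-10) - 15 = -18
S[6] = -(-18) + (-7) - 18 = -7

-7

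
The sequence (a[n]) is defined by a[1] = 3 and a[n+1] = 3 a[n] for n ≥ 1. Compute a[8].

6561

a[2] = 3·3 = 9
a[3] = 3·9 = 27
a[4] = 3·27 = 81
a[5] = 3·81 = 243
a[6] = 3·243 = 729
a[7] = 3·729 = 2187
a[8] = 3·2187 = 6561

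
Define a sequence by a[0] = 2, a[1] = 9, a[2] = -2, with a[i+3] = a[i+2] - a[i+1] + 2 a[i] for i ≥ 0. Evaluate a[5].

a[3] = (-2) - 9 + 2(2) = -7
a[4] = (-7) - (-2) + 2(9) = 13
a[5] = 13 - (-7) + 2(-2) = 16

16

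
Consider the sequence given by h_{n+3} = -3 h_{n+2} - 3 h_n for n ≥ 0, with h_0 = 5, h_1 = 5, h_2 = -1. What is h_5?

h_3 = -3*(-1) - 3*5 = -12
h_4 = -3*(-12) - 3*5 = 21
h_5 = -3*21 - 3*(-1) = -60

-60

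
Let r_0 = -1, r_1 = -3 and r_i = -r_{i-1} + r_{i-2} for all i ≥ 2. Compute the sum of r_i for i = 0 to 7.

-24

r_2 = -(-3) + (-1) = 2
r_3 = -2 + (-3) = -5
r_4 = -(-5) + 2 = 7
r_5 = -7 + (-5) = -12
r_6 = -(-12) + 7 = 19
r_7 = -19 + (-12) = -31
Sum = (-1) + (-3) + 2 + (-5) + 7 + (-12) + 19 + (-31) = -24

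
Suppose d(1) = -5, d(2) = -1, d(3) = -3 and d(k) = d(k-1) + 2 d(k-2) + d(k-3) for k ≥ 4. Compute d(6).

d(4) = (-3) + 2*(-1) + (-5) = -10
d(5) = (-10) + 2*(-3) + (-1) = -17
d(6) = (-17) + 2*(-10) + (-3) = -40

-40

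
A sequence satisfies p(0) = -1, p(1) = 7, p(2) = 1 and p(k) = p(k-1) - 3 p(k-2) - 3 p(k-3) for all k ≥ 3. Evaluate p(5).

7

p(3) = 1 - 3(7) - 3(-1) = -17
p(4) = (-17) - 3(1) - 3(7) = -41
p(5) = (-41) - 3(-17) - 3(1) = 7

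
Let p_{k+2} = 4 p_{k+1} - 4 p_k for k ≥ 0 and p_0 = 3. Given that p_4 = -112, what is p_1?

Let p_1 = x.
p_2 = -12 + 4x
p_3 = -48 + 12x
p_4 = -144 + 32x
So -144 + 32x = -112, giving x = 1.

1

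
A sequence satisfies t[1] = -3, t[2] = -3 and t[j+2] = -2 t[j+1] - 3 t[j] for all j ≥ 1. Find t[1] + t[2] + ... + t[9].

261

t[3] = -2(-3) - 3(-3) = 15
t[4] = -2(15) - 3(-3) = -21
t[5] = -2(-21) - 3(15) = -3
t[6] = -2(-3) - 3(-21) = 69
t[7] = -2(69) - 3(-3) = -129
t[8] = -2(-129) - 3(69) = 51
t[9] = -2(51) - 3(-129) = 285
Sum = (-3) + (-3) + 15 + (-21) + (-3) + 69 + (-129) + 51 + 285 = 261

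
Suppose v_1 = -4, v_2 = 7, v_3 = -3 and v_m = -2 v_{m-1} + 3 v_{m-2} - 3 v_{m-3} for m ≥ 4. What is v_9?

-11601

v_4 = -2*(-3) + 3*7 - 3*(-4) = 39
v_5 = -2*39 + 3*(-3) - 3*7 = -108
v_6 = -2*(-108) + 3*39 - 3*(-3) = 342
v_7 = -2*342 + 3*(-108) - 3*39 = -1125
v_8 = -2*(-1125) + 3*342 - 3*(-108) = 3600
v_9 = -2*3600 + 3*(-1125) - 3*342 = -11601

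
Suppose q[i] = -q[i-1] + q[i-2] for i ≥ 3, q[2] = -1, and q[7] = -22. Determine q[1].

Let q[1] = v.
q[3] = 1 + v
q[4] = -2 - v
q[5] = 3 + 2v
q[6] = -5 - 3v
q[7] = 8 + 5v
So 8 + 5v = -22, giving v = -6.

-6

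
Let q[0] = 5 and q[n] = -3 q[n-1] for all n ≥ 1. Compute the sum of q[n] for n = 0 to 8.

24605

q[1] = -3(5) = -15
q[2] = -3(-15) = 45
q[3] = -3(45) = -135
q[4] = -3(-135) = 405
q[5] = -3(405) = -1215
q[6] = -3(-1215) = 3645
q[7] = -3(3645) = -10935
q[8] = -3(-10935) = 32805
Sum = 5 + (-15) + 45 + (-135) + 405 + (-1215) + 3645 + (-10935) + 32805 = 24605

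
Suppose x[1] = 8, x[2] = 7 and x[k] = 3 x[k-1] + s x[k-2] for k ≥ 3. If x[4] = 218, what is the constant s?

5

x[3] = 21 + 8s
x[4] = 63 + 31s
So 63 + 31s = 218, giving s = 5.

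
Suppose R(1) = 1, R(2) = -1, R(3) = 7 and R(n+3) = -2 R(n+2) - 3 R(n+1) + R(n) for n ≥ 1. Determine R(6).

R(4) = -2·7 - 3·(-1) + 1 = -10
R(5) = -2·(-10) - 3·7 + (-1) = -2
R(6) = -2·(-2) - 3·(-10) + 7 = 41

41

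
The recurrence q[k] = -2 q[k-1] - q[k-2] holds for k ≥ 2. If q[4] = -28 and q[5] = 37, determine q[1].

1

Rearranging, q[k-2] = -(q[k] + 2 q[k-1]).
q[3] = -(37 + 2*(-28)) = 19
q[2] = -(-28 + 2*19) = -10
q[1] = -(19 + 2*(-10)) = 1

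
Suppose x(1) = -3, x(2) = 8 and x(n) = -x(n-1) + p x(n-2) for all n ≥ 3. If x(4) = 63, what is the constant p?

5

x(3) = -8 - 3p
x(4) = 8 + 11p
So 8 + 11p = 63, giving p = 5.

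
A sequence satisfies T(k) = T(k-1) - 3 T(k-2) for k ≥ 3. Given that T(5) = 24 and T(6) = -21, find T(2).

Rearranging, T(k-2) = (T(k) - T(k-1)) / -3.
T(4) = (-21 - 24) / -3 = -45/-3 = 15
T(3) = (24 - 15) / -3 = 9/-3 = -3
T(2) = (15 - (-3)) / -3 = 18/-3 = -6

-6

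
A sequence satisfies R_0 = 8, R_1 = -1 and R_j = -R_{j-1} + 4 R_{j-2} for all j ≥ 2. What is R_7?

R_2 = -(-1) + 4·8 = 33
R_3 = -33 + 4·(-1) = -37
R_4 = -(-37) + 4·33 = 169
R_5 = -169 + 4·(-37) = -317
R_6 = -(-317) + 4·169 = 993
R_7 = -993 + 4·(-317) = -2261

-2261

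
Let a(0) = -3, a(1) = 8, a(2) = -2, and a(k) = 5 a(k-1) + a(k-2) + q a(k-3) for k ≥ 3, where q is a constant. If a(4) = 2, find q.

-2

a(3) = -2 - 3q
a(4) = -12 - 7q
So -12 - 7q = 2, giving q = -2.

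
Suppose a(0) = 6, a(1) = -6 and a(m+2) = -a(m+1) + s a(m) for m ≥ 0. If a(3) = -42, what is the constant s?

a(2) = 6 + 6s
a(3) = -6 - 12s
So -6 - 12s = -42, giving s = 3.

3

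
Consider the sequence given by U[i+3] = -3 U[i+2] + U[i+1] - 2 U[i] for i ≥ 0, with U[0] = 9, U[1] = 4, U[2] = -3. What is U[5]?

-11

U[3] = -3(-3) + 4 - 2(9) = -5
U[4] = -3(-5) + (-3) - 2(4) = 4
U[5] = -3(4) + (-5) - 2(-3) = -11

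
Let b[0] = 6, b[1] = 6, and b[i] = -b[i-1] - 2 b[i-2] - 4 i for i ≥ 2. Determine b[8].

b[2] = -6 - 2(6) - 8 = -26
b[3] = -(-26) - 2(6) - 12 = 2
b[4] = -2 - 2(-26) - 16 = 34
b[5] = -34 - 2(2) - 20 = -58
b[6] = -(-58) - 2(34) - 24 = -34
b[7] = -(-34) - 2(-58) - 28 = 122
b[8] = -122 - 2(-34) - 32 = -86

-86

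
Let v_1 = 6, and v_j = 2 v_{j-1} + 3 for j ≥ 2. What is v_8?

1149

v_2 = 2*6 + 3 = 15
v_3 = 2*15 + 3 = 33
v_4 = 2*33 + 3 = 69
v_5 = 2*69 + 3 = 141
v_6 = 2*141 + 3 = 285
v_7 = 2*285 + 3 = 573
v_8 = 2*573 + 3 = 1149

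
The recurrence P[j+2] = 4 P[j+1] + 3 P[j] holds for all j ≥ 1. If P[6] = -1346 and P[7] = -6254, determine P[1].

Rearranging, P[j-2] = (P[j] - 4 P[j-1]) / 3.
P[5] = (-6254 - 4(-1346)) / 3 = -870/3 = -290
P[4] = (-1346 - 4(-290)) / 3 = -186/3 = -62
P[3] = (-290 - 4(-62)) / 3 = -42/3 = -14
P[2] = (-62 - 4(-14)) / 3 = -6/3 = -2
P[1] = (-14 - 4(-2)) / 3 = -6/3 = -2

-2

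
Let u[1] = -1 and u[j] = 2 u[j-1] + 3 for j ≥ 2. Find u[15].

32765

The fixed point is 3/(1 - 2) = -3, so u[j] + 3 = 2(u[j-1] + 3).
Hence u[j] = 2·2^{j-1} - 3.
u[15] = 2·2^{14} - 3 = 2·16384 - 3 = 32765.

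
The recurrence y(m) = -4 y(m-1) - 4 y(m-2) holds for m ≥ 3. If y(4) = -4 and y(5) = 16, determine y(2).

1

Rearranging, y(m-2) = (y(m) + 4 y(m-1)) / -4.
y(3) = (16 + 4·(-4)) / -4 = 0/-4 = 0
y(2) = (-4 + 4·0) / -4 = -4/-4 = 1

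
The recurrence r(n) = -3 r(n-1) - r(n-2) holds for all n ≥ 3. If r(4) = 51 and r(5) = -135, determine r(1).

Rearranging, r(n-2) = -(r(n) + 3 r(n-1)).
r(3) = -(-135 + 3(51)) = -18
r(2) = -(51 + 3(-18)) = 3
r(1) = -(-18 + 3(3)) = 9

9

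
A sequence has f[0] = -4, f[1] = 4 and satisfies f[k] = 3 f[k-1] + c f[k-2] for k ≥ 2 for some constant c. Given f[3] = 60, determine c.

-3

f[2] = 12 - 4c
f[3] = 36 - 8c
So 36 - 8c = 60, giving c = -3.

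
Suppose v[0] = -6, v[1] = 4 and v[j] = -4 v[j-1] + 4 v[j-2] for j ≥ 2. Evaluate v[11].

52736000

v[2] = -4·4 + 4·(-6) = -40
v[3] = -4·(-40) + 4·4 = 176
v[4] = -4·176 + 4·(-40) = -864
v[5] = -4·(-864) + 4·176 = 4160
v[6] = -4·4160 + 4·(-864) = -20096
v[7] = -4·(-20096) + 4·4160 = 97024
v[8] = -4·97024 + 4·(-20096) = -468480
v[9] = -4·(-468480) + 4·97024 = 2262016
v[10] = -4·2262016 + 4·(-468480) = -10921984
v[11] = -4·(-10921984) + 4·2262016 = 52736000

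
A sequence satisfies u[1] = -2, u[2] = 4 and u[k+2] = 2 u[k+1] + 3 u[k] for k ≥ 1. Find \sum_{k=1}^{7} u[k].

u[3] = 2*4 + 3*(-2) = 2
u[4] = 2*2 + 3*4 = 16
u[5] = 2*16 + 3*2 = 38
u[6] = 2*38 + 3*16 = 124
u[7] = 2*124 + 3*38 = 362
Sum = (-2) + 4 + 2 + 16 + 38 + 124 + 362 = 544

544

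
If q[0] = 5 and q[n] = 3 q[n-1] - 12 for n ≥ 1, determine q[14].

The fixed point is -12/(1 - 3) = 6, so q[n] - 6 = 3(q[n-1] - 6).
Hence q[n] = -1·3^n + 6.
q[14] = -1·3^{14} + 6 = -1·4782969 + 6 = -4782963.

-4782963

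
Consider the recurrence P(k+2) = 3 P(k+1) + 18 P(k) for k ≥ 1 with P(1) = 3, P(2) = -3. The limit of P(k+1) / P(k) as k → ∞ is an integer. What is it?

6

The characteristic equation is r^2 - 3r - 18 = 0, which factors as (r - 6)(r + 3) = 0.
So the roots are 6 and -3. Since |6| > |-3| and the coefficient of 6^k is non-zero, the ratio tends to 6.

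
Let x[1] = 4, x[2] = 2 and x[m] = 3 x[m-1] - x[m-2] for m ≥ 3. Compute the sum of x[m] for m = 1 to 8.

294

x[3] = 3*2 - 4 = 2
x[4] = 3*2 - 2 = 4
x[5] = 3*4 - 2 = 10
x[6] = 3*10 - 4 = 26
x[7] = 3*26 - 10 = 68
x[8] = 3*68 - 26 = 178
Sum = 4 + 2 + 2 + 4 + 10 + 26 + 68 + 178 = 294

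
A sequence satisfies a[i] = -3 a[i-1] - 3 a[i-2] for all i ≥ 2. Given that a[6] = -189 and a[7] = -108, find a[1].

Rearranging, a[i-2] = (a[i] + 3 a[i-1]) / -3.
a[5] = (-108 + 3·(-189)) / -3 = -675/-3 = 225
a[4] = (-189 + 3·225) / -3 = 486/-3 = -162
a[3] = (225 + 3·(-162)) / -3 = -261/-3 = 87
a[2] = (-162 + 3·87) / -3 = 99/-3 = -33
a[1] = (87 + 3·(-33)) / -3 = -12/-3 = 4

4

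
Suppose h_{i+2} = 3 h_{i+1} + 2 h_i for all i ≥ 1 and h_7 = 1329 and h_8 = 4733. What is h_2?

1

Rearranging, h_{i-2} = (h_i - 3 h_{i-1}) / 2.
h_6 = (4733 - 3(1329)) / 2 = 746/2 = 373
h_5 = (1329 - 3(373)) / 2 = 210/2 = 105
h_4 = (373 - 3(105)) / 2 = 58/2 = 29
h_3 = (105 - 3(29)) / 2 = 18/2 = 9
h_2 = (29 - 3(9)) / 2 = 2/2 = 1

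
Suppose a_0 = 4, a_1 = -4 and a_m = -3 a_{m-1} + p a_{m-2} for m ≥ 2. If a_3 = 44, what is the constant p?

a_2 = 12 + 4p
a_3 = -36 - 16p
So -36 - 16p = 44, giving p = -5.

-5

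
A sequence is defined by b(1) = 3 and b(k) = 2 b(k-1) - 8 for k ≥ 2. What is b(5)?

b(2) = 2(3) - 8 = -2
b(3) = 2(-2) - 8 = -12
b(4) = 2(-12) - 8 = -32
b(5) = 2(-32) - 8 = -72

-72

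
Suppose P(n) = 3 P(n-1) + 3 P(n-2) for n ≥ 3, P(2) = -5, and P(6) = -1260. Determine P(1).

Let P(1) = w.
P(3) = -15 + 3w
P(4) = -60 + 9w
P(5) = -225 + 36w
P(6) = -855 + 135w
So -855 + 135w = -1260, giving w = -3.

-3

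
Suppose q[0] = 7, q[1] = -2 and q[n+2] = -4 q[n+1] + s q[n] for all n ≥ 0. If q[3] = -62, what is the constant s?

1

q[2] = 8 + 7s
q[3] = -32 - 30s
So -32 - 30s = -62, giving s = 1.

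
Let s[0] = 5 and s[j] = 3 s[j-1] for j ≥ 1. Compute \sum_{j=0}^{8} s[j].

49205

s[1] = 3*5 = 15
s[2] = 3*15 = 45
s[3] = 3*45 = 135
s[4] = 3*135 = 405
s[5] = 3*405 = 1215
s[6] = 3*1215 = 3645
s[7] = 3*3645 = 10935
s[8] = 3*10935 = 32805
Sum = 5 + 15 + 45 + 135 + 405 + 1215 + 3645 + 10935 + 32805 = 49205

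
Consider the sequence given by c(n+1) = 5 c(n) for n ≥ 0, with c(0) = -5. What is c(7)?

c(1) = 5·(-5) = -25
c(2) = 5·(-25) = -125
c(3) = 5·(-125) = -625
c(4) = 5·(-625) = -3125
c(5) = 5·(-3125) = -15625
c(6) = 5·(-15625) = -78125
c(7) = 5·(-78125) = -390625

-390625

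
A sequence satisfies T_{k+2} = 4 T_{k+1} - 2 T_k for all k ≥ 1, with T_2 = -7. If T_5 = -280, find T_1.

Let T_1 = z.
T_3 = -28 - 2z
T_4 = -98 - 8z
T_5 = -336 - 28z
So -336 - 28z = -280, giving z = -2.

-2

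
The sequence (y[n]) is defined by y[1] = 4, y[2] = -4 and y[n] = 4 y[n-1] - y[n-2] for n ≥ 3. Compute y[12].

-2864140

y[3] = 4·(-4) - 4 = -20
y[4] = 4·(-20) - (-4) = -76
y[5] = 4·(-76) - (-20) = -284
y[6] = 4·(-284) - (-76) = -1060
y[7] = 4·(-1060) - (-284) = -3956
y[8] = 4·(-3956) - (-1060) = -14764
y[9] = 4·(-14764) - (-3956) = -55100
y[10] = 4·(-55100) - (-14764) = -205636
y[11] = 4·(-205636) - (-55100) = -767444
y[12] = 4·(-767444) - (-205636) = -2864140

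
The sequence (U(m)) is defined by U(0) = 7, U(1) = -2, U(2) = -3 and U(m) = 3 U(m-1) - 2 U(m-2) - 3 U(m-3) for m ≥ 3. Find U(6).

-201

U(3) = 3*(-3) - 2*(-2) - 3*7 = -26
U(4) = 3*(-26) - 2*(-3) - 3*(-2) = -66
U(5) = 3*(-66) - 2*(-26) - 3*(-3) = -137
U(6) = 3*(-137) - 2*(-66) - 3*(-26) = -201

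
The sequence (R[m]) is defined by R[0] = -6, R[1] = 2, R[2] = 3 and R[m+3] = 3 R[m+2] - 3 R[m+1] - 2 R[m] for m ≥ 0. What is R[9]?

R[3] = 3(3) - 3(2) - 2(-6) = 15
R[4] = 3(15) - 3(3) - 2(2) = 32
R[5] = 3(32) - 3(15) - 2(3) = 45
R[6] = 3(45) - 3(32) - 2(15) = 9
R[7] = 3(9) - 3(45) - 2(32) = -172
R[8] = 3(-172) - 3(9) - 2(45) = -633
R[9] = 3(-633) - 3(-172) - 2(9) = -1401

-1401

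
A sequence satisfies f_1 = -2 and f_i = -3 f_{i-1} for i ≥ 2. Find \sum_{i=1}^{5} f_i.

-122

f_2 = -3(-2) = 6
f_3 = -3(6) = -18
f_4 = -3(-18) = 54
f_5 = -3(54) = -162
Sum = (-2) + 6 + (-18) + 54 + (-162) = -122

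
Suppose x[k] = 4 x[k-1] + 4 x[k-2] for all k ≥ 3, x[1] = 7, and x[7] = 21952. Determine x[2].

Let x[2] = z.
x[3] = 28 + 4z
x[4] = 112 + 20z
x[5] = 560 + 96z
x[6] = 2688 + 464z
x[7] = 12992 + 2240z
So 12992 + 2240z = 21952, giving z = 4.

4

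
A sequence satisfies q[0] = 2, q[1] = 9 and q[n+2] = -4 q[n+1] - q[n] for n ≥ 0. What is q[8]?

q[2] = -4*9 - 2 = -38
q[3] = -4*(-38) - 9 = 143
q[4] = -4*143 - (-38) = -534
q[5] = -4*(-534) - 143 = 1993
q[6] = -4*1993 - (-534) = -7438
q[7] = -4*(-7438) - 1993 = 27759
q[8] = -4*27759 - (-7438) = -103598

-103598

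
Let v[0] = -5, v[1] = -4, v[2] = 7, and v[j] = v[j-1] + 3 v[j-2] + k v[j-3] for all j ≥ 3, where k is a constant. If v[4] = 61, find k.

v[3] = -5 - 5k
v[4] = 16 - 9k
So 16 - 9k = 61, giving k = -5.

-5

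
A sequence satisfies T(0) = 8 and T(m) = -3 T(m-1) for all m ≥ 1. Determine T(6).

5832

T(1) = -3*8 = -24
T(2) = -3*(-24) = 72
T(3) = -3*72 = -216
T(4) = -3*(-216) = 648
T(5) = -3*648 = -1944
T(6) = -3*(-1944) = 5832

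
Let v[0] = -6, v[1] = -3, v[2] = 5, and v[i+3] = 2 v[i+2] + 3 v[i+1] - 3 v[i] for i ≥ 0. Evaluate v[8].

3353

v[3] = 2(5) + 3(-3) - 3(-6) = 19
v[4] = 2(19) + 3(5) - 3(-3) = 62
v[5] = 2(62) + 3(19) - 3(5) = 166
v[6] = 2(166) + 3(62) - 3(19) = 461
v[7] = 2(461) + 3(166) - 3(62) = 1234
v[8] = 2(1234) + 3(461) - 3(166) = 3353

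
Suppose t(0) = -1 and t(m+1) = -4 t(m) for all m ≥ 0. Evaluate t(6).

-4096

t(1) = -4(-1) = 4
t(2) = -4(4) = -16
t(3) = -4(-16) = 64
t(4) = -4(64) = -256
t(5) = -4(-256) = 1024
t(6) = -4(1024) = -4096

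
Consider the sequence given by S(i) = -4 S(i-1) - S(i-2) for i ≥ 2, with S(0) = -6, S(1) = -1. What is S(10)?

S(2) = -4(-1) - (-6) = 10
S(3) = -4(10) - (-1) = -39
S(4) = -4(-39) - 10 = 146
S(5) = -4(146) - (-39) = -545
S(6) = -4(-545) - 146 = 2034
S(7) = -4(2034) - (-545) = -7591
S(8) = -4(-7591) - 2034 = 28330
S(9) = -4(28330) - (-7591) = -105729
S(10) = -4(-105729) - 28330 = 394586

394586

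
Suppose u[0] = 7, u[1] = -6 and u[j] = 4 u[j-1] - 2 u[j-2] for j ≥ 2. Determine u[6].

u[2] = 4(-6) - 2(7) = -38
u[3] = 4(-38) - 2(-6) = -140
u[4] = 4(-140) - 2(-38) = -484
u[5] = 4(-484) - 2(-140) = -1656
u[6] = 4(-1656) - 2(-484) = -5656

-5656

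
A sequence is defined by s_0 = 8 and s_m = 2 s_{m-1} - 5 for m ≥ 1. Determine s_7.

s_1 = 2·8 - 5 = 11
s_2 = 2·11 - 5 = 17
s_3 = 2·17 - 5 = 29
s_4 = 2·29 - 5 = 53
s_5 = 2·53 - 5 = 101
s_6 = 2·101 - 5 = 197
s_7 = 2·197 - 5 = 389

389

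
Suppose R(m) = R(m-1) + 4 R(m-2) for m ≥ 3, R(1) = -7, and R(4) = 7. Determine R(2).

7

Let R(2) = x.
R(3) = -28 + x
R(4) = -28 + 5x
So -28 + 5x = 7, giving x = 7.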